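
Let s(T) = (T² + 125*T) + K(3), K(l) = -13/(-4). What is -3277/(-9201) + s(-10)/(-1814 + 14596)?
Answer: 11394679/42766248 ≈ 0.26644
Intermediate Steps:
K(l) = 13/4 (K(l) = -13*(-¼) = 13/4)
s(T) = 13/4 + T² + 125*T (s(T) = (T² + 125*T) + 13/4 = 13/4 + T² + 125*T)
-3277/(-9201) + s(-10)/(-1814 + 14596) = -3277/(-9201) + (13/4 + (-10)² + 125*(-10))/(-1814 + 14596) = -3277*(-1/9201) + (13/4 + 100 - 1250)/12782 = 3277/9201 - 4587/4*1/12782 = 3277/9201 - 417/4648 = 11394679/42766248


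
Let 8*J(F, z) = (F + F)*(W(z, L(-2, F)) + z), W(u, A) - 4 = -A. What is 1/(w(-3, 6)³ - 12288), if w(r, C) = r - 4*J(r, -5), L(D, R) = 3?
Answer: -1/15663 ≈ -6.3845e-5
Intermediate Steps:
W(u, A) = 4 - A
J(F, z) = F*(1 + z)/4 (J(F, z) = ((F + F)*((4 - 1*3) + z))/8 = ((2*F)*((4 - 3) + z))/8 = ((2*F)*(1 + z))/8 = (2*F*(1 + z))/8 = F*(1 + z)/4)
w(r, C) = 5*r (w(r, C) = r - r*(1 - 5) = r - r*(-4) = r - (-4)*r = r + 4*r = 5*r)
1/(w(-3, 6)³ - 12288) = 1/((5*(-3))³ - 12288) = 1/((-15)³ - 12288) = 1/(-3375 - 12288) = 1/(-15663) = -1/15663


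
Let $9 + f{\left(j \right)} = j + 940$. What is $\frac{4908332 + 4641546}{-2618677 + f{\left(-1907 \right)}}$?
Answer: $- \frac{9549878}{2619653} \approx -3.6455$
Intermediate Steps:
$f{\left(j \right)} = 931 + j$ ($f{\left(j \right)} = -9 + \left(j + 940\right) = -9 + \left(940 + j\right) = 931 + j$)
$\frac{4908332 + 4641546}{-2618677 + f{\left(-1907 \right)}} = \frac{4908332 + 4641546}{-2618677 + \left(931 - 1907\right)} = \frac{9549878}{-2618677 - 976} = \frac{9549878}{-2619653} = 9549878 \left(- \frac{1}{2619653}\right) = - \frac{9549878}{2619653}$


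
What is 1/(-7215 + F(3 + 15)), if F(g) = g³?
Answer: -1/1383 ≈ -0.00072307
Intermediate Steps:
1/(-7215 + F(3 + 15)) = 1/(-7215 + (3 + 15)³) = 1/(-7215 + 18³) = 1/(-7215 + 5832) = 1/(-1383) = -1/1383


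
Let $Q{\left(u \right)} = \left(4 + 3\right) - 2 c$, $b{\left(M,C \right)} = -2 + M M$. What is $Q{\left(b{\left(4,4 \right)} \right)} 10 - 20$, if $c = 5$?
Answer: $-50$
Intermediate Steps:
$b{\left(M,C \right)} = -2 + M^{2}$
$Q{\left(u \right)} = -3$ ($Q{\left(u \right)} = \left(4 + 3\right) - 10 = 7 - 10 = -3$)
$Q{\left(b{\left(4,4 \right)} \right)} 10 - 20 = \left(-3\right) 10 - 20 = -30 - 20 = -50$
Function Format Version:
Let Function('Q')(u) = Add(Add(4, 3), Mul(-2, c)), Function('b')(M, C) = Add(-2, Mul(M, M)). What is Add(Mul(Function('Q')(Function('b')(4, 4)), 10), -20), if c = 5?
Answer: -50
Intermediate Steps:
Function('b')(M, C) = Add(-2, Pow(M, 2))
Function('Q')(u) = -3 (Function('Q')(u) = Add(Add(4, 3), Mul(-2, 5)) = Add(7, -10) = -3)
Add(Mul(Function('Q')(Function('b')(4, 4)), 10), -20) = Add(Mul(-3, 10), -20) = Add(-30, -20) = -50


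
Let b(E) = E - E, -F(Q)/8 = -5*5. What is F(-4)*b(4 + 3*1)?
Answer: 0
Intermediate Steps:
F(Q) = 200 (F(Q) = -(-40)*5 = -8*(-25) = 200)
b(E) = 0
F(-4)*b(4 + 3*1) = 200*0 = 0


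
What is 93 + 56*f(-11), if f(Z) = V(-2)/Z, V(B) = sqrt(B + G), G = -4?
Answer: 93 - 56*I*sqrt(6)/11 ≈ 93.0 - 12.47*I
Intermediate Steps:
V(B) = sqrt(-4 + B) (V(B) = sqrt(B - 4) = sqrt(-4 + B))
f(Z) = I*sqrt(6)/Z (f(Z) = sqrt(-4 - 2)/Z = sqrt(-6)/Z = (I*sqrt(6))/Z = I*sqrt(6)/Z)
93 + 56*f(-11) = 93 + 56*(I*sqrt(6)/(-11)) = 93 + 56*(I*sqrt(6)*(-1/11)) = 93 + 56*(-I*sqrt(6)/11) = 93 - 56*I*sqrt(6)/11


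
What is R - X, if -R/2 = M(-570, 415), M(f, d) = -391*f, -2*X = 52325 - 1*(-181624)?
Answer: -657531/2 ≈ -3.2877e+5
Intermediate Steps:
X = -233949/2 (X = -(52325 - 1*(-181624))/2 = -(52325 + 181624)/2 = -½*233949 = -233949/2 ≈ -1.1697e+5)
R = -445740 (R = -(-782)*(-570) = -2*222870 = -445740)
R - X = -445740 - 1*(-233949/2) = -445740 + 233949/2 = -657531/2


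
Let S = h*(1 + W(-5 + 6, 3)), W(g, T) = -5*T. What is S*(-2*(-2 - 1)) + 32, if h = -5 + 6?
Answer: -52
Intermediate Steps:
h = 1
S = -14 (S = 1*(1 - 5*3) = 1*(1 - 15) = 1*(-14) = -14)
S*(-2*(-2 - 1)) + 32 = -(-28)*(-2 - 1) + 32 = -(-28)*(-3) + 32 = -14*6 + 32 = -84 + 32 = -52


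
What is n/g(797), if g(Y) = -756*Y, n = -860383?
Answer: 860383/602532 ≈ 1.4279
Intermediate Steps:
n/g(797) = -860383/((-756*797)) = -860383/(-602532) = -860383*(-1/602532) = 860383/602532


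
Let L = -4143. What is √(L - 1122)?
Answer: 9*I*√65 ≈ 72.56*I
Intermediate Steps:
√(L - 1122) = √(-4143 - 1122) = √(-5265) = 9*I*√65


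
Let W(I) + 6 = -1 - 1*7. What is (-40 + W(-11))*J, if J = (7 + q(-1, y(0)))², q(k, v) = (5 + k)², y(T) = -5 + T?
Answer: -28566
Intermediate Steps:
W(I) = -14 (W(I) = -6 + (-1 - 1*7) = -6 + (-1 - 7) = -6 - 8 = -14)
J = 529 (J = (7 + (5 - 1)²)² = (7 + 4²)² = (7 + 16)² = 23² = 529)
(-40 + W(-11))*J = (-40 - 14)*529 = -54*529 = -28566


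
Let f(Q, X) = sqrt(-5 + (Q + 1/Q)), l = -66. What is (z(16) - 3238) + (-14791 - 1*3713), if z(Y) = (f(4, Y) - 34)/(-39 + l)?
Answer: -2282876/105 - I*sqrt(3)/210 ≈ -21742.0 - 0.0082479*I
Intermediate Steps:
f(Q, X) = sqrt(-5 + Q + 1/Q)
z(Y) = 34/105 - I*sqrt(3)/210 (z(Y) = (sqrt(-5 + 4 + 1/4) - 34)/(-39 - 66) = (sqrt(-5 + 4 + 1/4) - 34)/(-105) = (sqrt(-3/4) - 34)*(-1/105) = (I*sqrt(3)/2 - 34)*(-1/105) = (-34 + I*sqrt(3)/2)*(-1/105) = 34/105 - I*sqrt(3)/210)
(z(16) - 3238) + (-14791 - 1*3713) = ((34/105 - I*sqrt(3)/210) - 3238) + (-14791 - 1*3713) = (-339956/105 - I*sqrt(3)/210) + (-14791 - 3713) = (-339956/105 - I*sqrt(3)/210) - 18504 = -2282876/105 - I*sqrt(3)/210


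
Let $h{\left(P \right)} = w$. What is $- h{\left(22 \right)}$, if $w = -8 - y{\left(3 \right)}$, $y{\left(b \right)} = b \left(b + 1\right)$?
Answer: $20$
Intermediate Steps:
$y{\left(b \right)} = b \left(1 + b\right)$
$w = -20$ ($w = -8 - 3 \left(1 + 3\right) = -8 - 3 \cdot 4 = -8 - 12 = -20$)
$h{\left(P \right)} = -20$
$- h{\left(22 \right)} = \left(-1\right) \left(-20\right) = 20$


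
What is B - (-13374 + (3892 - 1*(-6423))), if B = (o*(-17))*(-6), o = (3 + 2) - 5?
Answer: 3059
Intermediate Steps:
o = 0 (o = 5 - 5 = 0)
B = 0 (B = (0*(-17))*(-6) = 0*(-6) = 0)
B - (-13374 + (3892 - 1*(-6423))) = 0 - (-13374 + (3892 - 1*(-6423))) = 0 - (-13374 + (3892 + 6423)) = 0 - (-13374 + 10315) = 0 - 1*(-3059) = 0 + 3059 = 3059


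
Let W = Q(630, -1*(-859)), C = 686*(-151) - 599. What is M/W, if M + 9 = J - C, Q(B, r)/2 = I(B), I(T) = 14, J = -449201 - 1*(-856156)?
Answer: 511131/28 ≈ 18255.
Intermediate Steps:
J = 406955 (J = -449201 + 856156 = 406955)
C = -104185 (C = -103586 - 599 = -104185)
Q(B, r) = 28 (Q(B, r) = 2*14 = 28)
W = 28
M = 511131 (M = -9 + (406955 - 1*(-104185)) = -9 + (406955 + 104185) = -9 + 511140 = 511131)
M/W = 511131/28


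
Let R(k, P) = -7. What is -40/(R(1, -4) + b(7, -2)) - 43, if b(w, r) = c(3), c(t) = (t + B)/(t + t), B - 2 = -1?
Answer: -697/19 ≈ -36.684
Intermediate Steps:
B = 1 (B = 2 - 1 = 1)
c(t) = (1 + t)/(2*t) (c(t) = (t + 1)/(t + t) = (1 + t)/((2*t)) = (1 + t)*(1/(2*t)) = (1 + t)/(2*t))
b(w, r) = 2/3 (b(w, r) = (1/2)*(1 + 3)/3 = (1/2)*(1/3)*4 = 2/3)
-40/(R(1, -4) + b(7, -2)) - 43 = -40/(-7 + 2/3) - 43 = -40/(-19/3) - 43 = -40*(-3/19) - 43 = 120/19 - 43 = -697/19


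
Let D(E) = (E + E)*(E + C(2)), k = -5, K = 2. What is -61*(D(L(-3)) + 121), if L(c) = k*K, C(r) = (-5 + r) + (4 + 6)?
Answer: -11041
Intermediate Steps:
C(r) = 5 + r (C(r) = (-5 + r) + 10 = 5 + r)
L(c) = -10 (L(c) = -5*2 = -10)
D(E) = 2*E*(7 + E) (D(E) = (E + E)*(E + (5 + 2)) = (2*E)*(E + 7) = (2*E)*(7 + E) = 2*E*(7 + E))
-61*(D(L(-3)) + 121) = -61*(2*(-10)*(7 - 10) + 121) = -61*(2*(-10)*(-3) + 121) = -61*(60 + 121) = -61*181 = -11041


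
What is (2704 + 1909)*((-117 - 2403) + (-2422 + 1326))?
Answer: -16680608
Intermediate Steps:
(2704 + 1909)*((-117 - 2403) + (-2422 + 1326)) = 4613*(-2520 - 1096) = 4613*(-3616) = -16680608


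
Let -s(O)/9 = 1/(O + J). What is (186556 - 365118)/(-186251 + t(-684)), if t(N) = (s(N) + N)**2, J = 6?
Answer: -9120232712/14382329485 ≈ -0.63413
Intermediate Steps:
s(O) = -9/(6 + O) (s(O) = -9/(O + 6) = -9/(6 + O))
t(N) = (N - 9/(6 + N))**2 (t(N) = (-9/(6 + N) + N)**2 = (N - 9/(6 + N))**2)
(186556 - 365118)/(-186251 + t(-684)) = (186556 - 365118)/(-186251 + (-684 - 9/(6 - 684))**2) = -178562/(-186251 + (-684 - 9/(-678))**2) = -178562/(-186251 + (-684 - 9*(-1/678))**2) = -178562/(-186251 + (-684 + 3/226)**2) = -178562/(-186251 + (-154581/226)**2) = -178562/(-186251 + 23895285561/51076) = -178562/14382329485/51076 = -178562*51076/14382329485 = -9120232712/14382329485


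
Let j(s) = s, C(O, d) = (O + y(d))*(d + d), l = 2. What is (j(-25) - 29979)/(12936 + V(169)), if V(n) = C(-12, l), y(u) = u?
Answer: -577/248 ≈ -2.3266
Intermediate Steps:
C(O, d) = 2*d*(O + d) (C(O, d) = (O + d)*(d + d) = (O + d)*(2*d) = 2*d*(O + d))
V(n) = -40 (V(n) = 2*2*(-12 + 2) = 2*2*(-10) = -40)
(j(-25) - 29979)/(12936 + V(169)) = (-25 - 29979)/(12936 - 40) = -30004/12896 = -30004*1/12896 = -577/248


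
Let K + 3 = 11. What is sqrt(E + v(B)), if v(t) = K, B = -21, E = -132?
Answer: 2*I*sqrt(31) ≈ 11.136*I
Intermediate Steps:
K = 8 (K = -3 + 11 = 8)
v(t) = 8
sqrt(E + v(B)) = sqrt(-132 + 8) = sqrt(-124) = 2*I*sqrt(31)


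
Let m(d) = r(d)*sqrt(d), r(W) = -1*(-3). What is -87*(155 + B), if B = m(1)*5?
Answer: -14790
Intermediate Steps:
r(W) = 3
m(d) = 3*sqrt(d)
B = 15 (B = (3*sqrt(1))*5 = (3*1)*5 = 3*5 = 15)
-87*(155 + B) = -87*(155 + 15) = -87*170 = -14790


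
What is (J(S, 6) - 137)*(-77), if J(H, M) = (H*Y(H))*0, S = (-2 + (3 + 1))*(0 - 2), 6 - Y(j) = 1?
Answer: 10549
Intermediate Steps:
Y(j) = 5 (Y(j) = 6 - 1*1 = 6 - 1 = 5)
S = -4 (S = (-2 + 4)*(-2) = 2*(-2) = -4)
J(H, M) = 0 (J(H, M) = (H*5)*0 = (5*H)*0 = 0)
(J(S, 6) - 137)*(-77) = (0 - 137)*(-77) = -137*(-77) = 10549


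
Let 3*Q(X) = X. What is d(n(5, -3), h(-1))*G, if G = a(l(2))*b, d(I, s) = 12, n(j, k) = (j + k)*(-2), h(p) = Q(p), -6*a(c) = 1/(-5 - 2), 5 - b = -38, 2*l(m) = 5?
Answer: 86/7 ≈ 12.286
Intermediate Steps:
Q(X) = X/3
l(m) = 5/2 (l(m) = (½)*5 = 5/2)
b = 43 (b = 5 - 1*(-38) = 5 + 38 = 43)
a(c) = 1/42 (a(c) = -1/(6*(-5 - 2)) = -⅙/(-7) = -⅙*(-⅐) = 1/42)
h(p) = p/3
n(j, k) = -2*j - 2*k
G = 43/42 (G = (1/42)*43 = 43/42 ≈ 1.0238)
d(n(5, -3), h(-1))*G = 12*(43/42) = 86/7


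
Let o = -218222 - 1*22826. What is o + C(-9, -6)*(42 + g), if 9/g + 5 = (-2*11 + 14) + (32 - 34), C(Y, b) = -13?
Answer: -1207931/5 ≈ -2.4159e+5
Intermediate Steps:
g = -3/5 (g = 9/(-5 + ((-2*11 + 14) + (32 - 34))) = 9/(-5 + ((-22 + 14) - 2)) = 9/(-5 + (-8 - 2)) = 9/(-5 - 10) = 9/(-15) = 9*(-1/15) = -3/5 ≈ -0.60000)
o = -241048 (o = -218222 - 22826 = -241048)
o + C(-9, -6)*(42 + g) = -241048 - 13*(42 - 3/5) = -241048 - 13*207/5 = -241048 - 2691/5 = -1207931/5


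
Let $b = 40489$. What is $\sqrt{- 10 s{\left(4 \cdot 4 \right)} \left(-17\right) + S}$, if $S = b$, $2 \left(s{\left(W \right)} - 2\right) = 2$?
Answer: $\sqrt{40999} \approx 202.48$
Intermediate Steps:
$s{\left(W \right)} = 3$ ($s{\left(W \right)} = 2 + \frac{1}{2} \cdot 2 = 2 + 1 = 3$)
$S = 40489$
$\sqrt{- 10 s{\left(4 \cdot 4 \right)} \left(-17\right) + S} = \sqrt{\left(-10\right) 3 \left(-17\right) + 40489} = \sqrt{\left(-30\right) \left(-17\right) + 40489} = \sqrt{510 + 40489} = \sqrt{40999}$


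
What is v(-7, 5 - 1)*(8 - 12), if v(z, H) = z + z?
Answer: 56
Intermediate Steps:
v(z, H) = 2*z
v(-7, 5 - 1)*(8 - 12) = (2*(-7))*(8 - 12) = -14*(-4) = 56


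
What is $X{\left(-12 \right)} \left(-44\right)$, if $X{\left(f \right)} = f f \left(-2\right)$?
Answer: $12672$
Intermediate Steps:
$X{\left(f \right)} = - 2 f^{2}$ ($X{\left(f \right)} = f^{2} \left(-2\right) = - 2 f^{2}$)
$X{\left(-12 \right)} \left(-44\right) = - 2 \left(-12\right)^{2} \left(-44\right) = \left(-2\right) 144 \left(-44\right) = \left(-288\right) \left(-44\right) = 12672$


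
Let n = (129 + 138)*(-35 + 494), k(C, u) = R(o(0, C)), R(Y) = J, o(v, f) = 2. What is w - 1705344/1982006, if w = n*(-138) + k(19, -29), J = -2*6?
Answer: -16760166655650/991003 ≈ -1.6912e+7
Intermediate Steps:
J = -12
R(Y) = -12
k(C, u) = -12
n = 122553 (n = 267*459 = 122553)
w = -16912326 (w = 122553*(-138) - 12 = -16912314 - 12 = -16912326)
w - 1705344/1982006 = -16912326 - 1705344/1982006 = -16912326 - 1*852672/991003 = -16912326 - 852672/991003 = -16760166655650/991003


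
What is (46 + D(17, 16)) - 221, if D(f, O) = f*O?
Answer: 97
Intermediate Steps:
D(f, O) = O*f
(46 + D(17, 16)) - 221 = (46 + 16*17) - 221 = (46 + 272) - 221 = 318 - 221 = 97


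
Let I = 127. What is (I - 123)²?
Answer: 16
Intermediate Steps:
(I - 123)² = (127 - 123)² = 4² = 16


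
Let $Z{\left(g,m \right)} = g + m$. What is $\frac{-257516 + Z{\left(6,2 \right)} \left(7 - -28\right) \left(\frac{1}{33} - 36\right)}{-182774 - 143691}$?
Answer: $\frac{8830388}{10773345} \approx 0.81965$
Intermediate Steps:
$\frac{-257516 + Z{\left(6,2 \right)} \left(7 - -28\right) \left(\frac{1}{33} - 36\right)}{-182774 - 143691} = \frac{-257516 + \left(6 + 2\right) \left(7 - -28\right) \left(\frac{1}{33} - 36\right)}{-182774 - 143691} = \frac{-257516 + 8 \left(7 + 28\right) \left(\frac{1}{33} - 36\right)}{-326465} = \left(-257516 + 8 \cdot 35 \left(- \frac{1187}{33}\right)\right) \left(- \frac{1}{326465}\right) = \left(-257516 + 280 \left(- \frac{1187}{33}\right)\right) \left(- \frac{1}{326465}\right) = \left(-257516 - \frac{332360}{33}\right) \left(- \frac{1}{326465}\right) = \left(- \frac{8830388}{33}\right) \left(- \frac{1}{326465}\right) = \frac{8830388}{10773345}$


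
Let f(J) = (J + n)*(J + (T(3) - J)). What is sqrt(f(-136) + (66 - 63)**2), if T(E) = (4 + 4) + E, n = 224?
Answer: sqrt(977) ≈ 31.257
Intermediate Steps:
T(E) = 8 + E
f(J) = 2464 + 11*J (f(J) = (J + 224)*(J + ((8 + 3) - J)) = (224 + J)*(J + (11 - J)) = (224 + J)*11 = 2464 + 11*J)
sqrt(f(-136) + (66 - 63)**2) = sqrt((2464 + 11*(-136)) + (66 - 63)**2) = sqrt((2464 - 1496) + 3**2) = sqrt(968 + 9) = sqrt(977)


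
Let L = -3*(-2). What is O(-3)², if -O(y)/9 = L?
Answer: 2916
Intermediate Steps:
L = 6
O(y) = -54 (O(y) = -9*6 = -54)
O(-3)² = (-54)² = 2916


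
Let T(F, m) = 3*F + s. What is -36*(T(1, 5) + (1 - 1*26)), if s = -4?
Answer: 936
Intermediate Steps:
T(F, m) = -4 + 3*F (T(F, m) = 3*F - 4 = -4 + 3*F)
-36*(T(1, 5) + (1 - 1*26)) = -36*((-4 + 3*1) + (1 - 1*26)) = -36*((-4 + 3) + (1 - 26)) = -36*(-1 - 25) = -36*(-26) = 936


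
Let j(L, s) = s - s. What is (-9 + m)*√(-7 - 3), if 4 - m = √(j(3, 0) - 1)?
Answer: √10*(1 - 5*I) ≈ 3.1623 - 15.811*I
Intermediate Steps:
j(L, s) = 0
m = 4 - I (m = 4 - √(0 - 1) = 4 - √(-1) = 4 - I ≈ 4.0 - 1.0*I)
(-9 + m)*√(-7 - 3) = (-9 + (4 - I))*√(-7 - 3) = (-5 - I)*√(-10) = (-5 - I)*(I*√10) = I*√10*(-5 - I)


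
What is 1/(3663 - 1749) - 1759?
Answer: -3366725/1914 ≈ -1759.0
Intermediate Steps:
1/(3663 - 1749) - 1759 = 1/1914 - 1759 = -3366725/1914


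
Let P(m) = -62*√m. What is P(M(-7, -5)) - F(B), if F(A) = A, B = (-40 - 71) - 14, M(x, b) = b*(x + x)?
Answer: 125 - 62*√70 ≈ -393.73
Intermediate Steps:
M(x, b) = 2*b*x (M(x, b) = b*(2*x) = 2*b*x)
B = -125 (B = -111 - 14 = -125)
P(M(-7, -5)) - F(B) = -62*√70 - 1*(-125) = -62*√70 + 125 = 125 - 62*√70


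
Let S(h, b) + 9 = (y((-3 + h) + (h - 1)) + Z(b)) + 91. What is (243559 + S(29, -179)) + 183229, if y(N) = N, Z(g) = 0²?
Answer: 426924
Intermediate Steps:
Z(g) = 0
S(h, b) = 78 + 2*h (S(h, b) = -9 + ((((-3 + h) + (h - 1)) + 0) + 91) = -9 + ((((-3 + h) + (-1 + h)) + 0) + 91) = -9 + (((-4 + 2*h) + 0) + 91) = -9 + ((-4 + 2*h) + 91) = -9 + (87 + 2*h) = 78 + 2*h)
(243559 + S(29, -179)) + 183229 = (243559 + (78 + 2*29)) + 183229 = (243559 + (78 + 58)) + 183229 = (243559 + 136) + 183229 = 243695 + 183229 = 426924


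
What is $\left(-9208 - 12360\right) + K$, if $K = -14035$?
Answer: $-35603$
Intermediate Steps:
$\left(-9208 - 12360\right) + K = \left(-9208 - 12360\right) - 14035 = -21568 - 14035 = -35603$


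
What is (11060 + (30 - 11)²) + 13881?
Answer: 25302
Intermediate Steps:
(11060 + (30 - 11)²) + 13881 = (11060 + 19²) + 13881 = (11060 + 361) + 13881 = 11421 + 13881 = 25302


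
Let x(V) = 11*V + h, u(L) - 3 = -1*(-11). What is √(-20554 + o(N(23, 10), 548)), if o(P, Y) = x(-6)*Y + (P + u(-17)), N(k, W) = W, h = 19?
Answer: I*√46286 ≈ 215.14*I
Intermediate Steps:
u(L) = 14 (u(L) = 3 - 1*(-11) = 3 + 11 = 14)
x(V) = 19 + 11*V (x(V) = 11*V + 19 = 19 + 11*V)
o(P, Y) = 14 + P - 47*Y (o(P, Y) = (19 + 11*(-6))*Y + (P + 14) = (19 - 66)*Y + (14 + P) = -47*Y + (14 + P) = 14 + P - 47*Y)
√(-20554 + o(N(23, 10), 548)) = √(-20554 + (14 + 10 - 47*548)) = √(-20554 + (14 + 10 - 25756)) = √(-20554 - 25732) = √(-46286) = I*√46286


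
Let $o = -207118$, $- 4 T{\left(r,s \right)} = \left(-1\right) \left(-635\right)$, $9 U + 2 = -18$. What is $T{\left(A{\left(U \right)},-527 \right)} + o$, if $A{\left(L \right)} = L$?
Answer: $- \frac{829107}{4} \approx -2.0728 \cdot 10^{5}$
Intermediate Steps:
$U = - \frac{20}{9}$ ($U = - \frac{2}{9} + \frac{1}{9} \left(-18\right) = - \frac{2}{9} - 2 = - \frac{20}{9} \approx -2.2222$)
$T{\left(r,s \right)} = - \frac{635}{4}$ ($T{\left(r,s \right)} = - \frac{\left(-1\right) \left(-635\right)}{4} = \left(- \frac{1}{4}\right) 635 = - \frac{635}{4}$)
$T{\left(A{\left(U \right)},-527 \right)} + o = - \frac{635}{4} - 207118 = - \frac{829107}{4}$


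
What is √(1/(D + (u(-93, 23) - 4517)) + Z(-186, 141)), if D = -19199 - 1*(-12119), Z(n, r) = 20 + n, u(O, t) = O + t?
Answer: I*√22595747241/11667 ≈ 12.884*I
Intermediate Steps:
D = -7080 (D = -19199 + 12119 = -7080)
√(1/(D + (u(-93, 23) - 4517)) + Z(-186, 141)) = √(1/(-7080 + ((-93 + 23) - 4517)) + (20 - 186)) = √(1/(-7080 + (-70 - 4517)) - 166) = √(1/(-7080 - 4587) - 166) = √(1/(-11667) - 166) = √(-1/11667 - 166) = √(-1936723/11667) = I*√22595747241/11667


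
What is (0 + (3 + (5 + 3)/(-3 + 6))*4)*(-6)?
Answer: -136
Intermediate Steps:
(0 + (3 + (5 + 3)/(-3 + 6))*4)*(-6) = (0 + (3 + 8/3)*4)*(-6) = (0 + (17/3)*4)*(-6) = (0 + 68/3)*(-6) = (68/3)*(-6) = -136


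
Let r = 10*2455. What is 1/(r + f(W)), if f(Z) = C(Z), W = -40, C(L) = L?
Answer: 1/24510 ≈ 4.0800e-5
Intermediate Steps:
f(Z) = Z
r = 24550
1/(r + f(W)) = 1/(24550 - 40) = 1/24510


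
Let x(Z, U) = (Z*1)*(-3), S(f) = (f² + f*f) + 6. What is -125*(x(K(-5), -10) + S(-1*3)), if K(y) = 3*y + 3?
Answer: -7500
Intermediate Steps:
S(f) = 6 + 2*f² (S(f) = (f² + f²) + 6 = 2*f² + 6 = 6 + 2*f²)
K(y) = 3 + 3*y
x(Z, U) = -3*Z (x(Z, U) = Z*(-3) = -3*Z)
-125*(x(K(-5), -10) + S(-1*3)) = -125*(-3*(3 + 3*(-5)) + (6 + 2*(-1*3)²)) = -125*(-3*(3 - 15) + (6 + 2*(-3)²)) = -125*(-3*(-12) + (6 + 2*9)) = -125*(36 + (6 + 18)) = -125*(36 + 24) = -125*60 = -7500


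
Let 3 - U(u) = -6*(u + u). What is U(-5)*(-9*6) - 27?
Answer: 3051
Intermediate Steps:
U(u) = 3 + 12*u (U(u) = 3 - (-6)*(u + u) = 3 - (-6)*2*u = 3 - (-12)*u = 3 + 12*u)
U(-5)*(-9*6) - 27 = (3 + 12*(-5))*(-9*6) - 27 = (3 - 60)*(-54) - 27 = -57*(-54) - 27 = 3078 - 27 = 3051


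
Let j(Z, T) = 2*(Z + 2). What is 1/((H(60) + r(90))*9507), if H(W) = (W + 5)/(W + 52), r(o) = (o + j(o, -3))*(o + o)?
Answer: 112/52515764835 ≈ 2.1327e-9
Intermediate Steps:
j(Z, T) = 4 + 2*Z (j(Z, T) = 2*(2 + Z) = 4 + 2*Z)
r(o) = 2*o*(4 + 3*o) (r(o) = (o + (4 + 2*o))*(o + o) = (4 + 3*o)*(2*o) = 2*o*(4 + 3*o))
H(W) = (5 + W)/(52 + W)
1/((H(60) + r(90))*9507) = 1/(((5 + 60)/(52 + 60) + 2*90*(4 + 3*90))*9507) = (1/9507)/(65/112 + 2*90*(4 + 270)) = (1/9507)/((1/112)*65 + 2*90*274) = (1/9507)/(65/112 + 49320) = (1/9507)/(5523905/112) = (112/5523905)*(1/9507) = 112/52515764835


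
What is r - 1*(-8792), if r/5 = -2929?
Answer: -5853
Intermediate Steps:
r = -14645 (r = 5*(-2929) = -14645)
r - 1*(-8792) = -14645 - 1*(-8792) = -14645 + 8792 = -5853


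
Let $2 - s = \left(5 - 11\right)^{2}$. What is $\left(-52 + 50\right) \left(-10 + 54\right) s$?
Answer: $2992$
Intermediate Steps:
$s = -34$ ($s = 2 - \left(5 - 11\right)^{2} = 2 - \left(-6\right)^{2} = 2 - 36 = -34$)
$\left(-52 + 50\right) \left(-10 + 54\right) s = \left(-52 + 50\right) \left(-10 + 54\right) \left(-34\right) = \left(-2\right) 44 \left(-34\right) = \left(-88\right) \left(-34\right) = 2992$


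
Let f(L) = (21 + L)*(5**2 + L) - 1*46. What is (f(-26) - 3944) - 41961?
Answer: -45946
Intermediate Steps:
f(L) = -46 + (21 + L)*(25 + L) (f(L) = (21 + L)*(25 + L) - 46 = -46 + (21 + L)*(25 + L))
(f(-26) - 3944) - 41961 = ((479 + (-26)**2 + 46*(-26)) - 3944) - 41961 = ((479 + 676 - 1196) - 3944) - 41961 = (-41 - 3944) - 41961 = -3985 - 41961 = -45946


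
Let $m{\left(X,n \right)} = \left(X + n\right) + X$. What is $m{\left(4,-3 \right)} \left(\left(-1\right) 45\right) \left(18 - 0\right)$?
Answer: $-4050$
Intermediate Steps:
$m{\left(X,n \right)} = n + 2 X$
$m{\left(4,-3 \right)} \left(\left(-1\right) 45\right) \left(18 - 0\right) = \left(-3 + 2 \cdot 4\right) \left(\left(-1\right) 45\right) \left(18 - 0\right) = \left(-3 + 8\right) \left(-45\right) \left(18 + 0\right) = 5 \left(-45\right) 18 = \left(-225\right) 18 = -4050$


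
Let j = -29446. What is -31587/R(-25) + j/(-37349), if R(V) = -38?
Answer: 1180861811/1419262 ≈ 832.03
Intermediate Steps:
-31587/R(-25) + j/(-37349) = -31587/(-38) - 29446/(-37349) = -31587*(-1/38) - 29446*(-1/37349) = 31587/38 + 29446/37349 = 1180861811/1419262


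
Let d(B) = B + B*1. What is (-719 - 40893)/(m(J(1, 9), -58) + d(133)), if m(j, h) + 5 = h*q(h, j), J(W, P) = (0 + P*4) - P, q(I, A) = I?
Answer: -41612/3625 ≈ -11.479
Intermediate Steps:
d(B) = 2*B (d(B) = B + B = 2*B)
J(W, P) = 3*P (J(W, P) = (0 + 4*P) - P = 4*P - P = 3*P)
m(j, h) = -5 + h² (m(j, h) = -5 + h*h = -5 + h²)
(-719 - 40893)/(m(J(1, 9), -58) + d(133)) = (-719 - 40893)/((-5 + (-58)²) + 2*133) = -41612/((-5 + 3364) + 266) = -41612/(3359 + 266) = -41612/3625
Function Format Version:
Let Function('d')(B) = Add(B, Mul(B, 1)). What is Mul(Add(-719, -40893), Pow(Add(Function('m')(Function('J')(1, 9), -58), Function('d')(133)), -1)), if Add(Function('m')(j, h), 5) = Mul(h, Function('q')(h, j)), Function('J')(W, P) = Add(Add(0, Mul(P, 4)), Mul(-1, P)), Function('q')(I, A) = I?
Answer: Rational(-41612, 3625) ≈ -11.479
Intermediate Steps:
Function('d')(B) = Mul(2, B) (Function('d')(B) = Add(B, B) = Mul(2, B))
Function('J')(W, P) = Mul(3, P) (Function('J')(W, P) = Add(Add(0, Mul(4, P)), Mul(-1, P)) = Add(Mul(4, P), Mul(-1, P)) = Mul(3, P))
Function('m')(j, h) = Add(-5, Pow(h, 2)) (Function('m')(j, h) = Add(-5, Mul(h, h)) = Add(-5, Pow(h, 2)))
Mul(Add(-719, -40893), Pow(Add(Function('m')(Function('J')(1, 9), -58), Function('d')(133)), -1)) = Mul(Add(-719, -40893), Pow(Add(Add(-5, Pow(-58, 2)), Mul(2, 133)), -1)) = Mul(-41612, Pow(Add(Add(-5, 3364), 266), -1)) = Mul(-41612, Pow(Add(3359, 266), -1)) = Mul(-41612, Pow(3625, -1)) = Mul(-41612, Rational(1, 3625)) = Rational(-41612, 3625)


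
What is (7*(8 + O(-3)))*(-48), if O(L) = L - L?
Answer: -2688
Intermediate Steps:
O(L) = 0
(7*(8 + O(-3)))*(-48) = (7*(8 + 0))*(-48) = (7*8)*(-48) = 56*(-48) = -2688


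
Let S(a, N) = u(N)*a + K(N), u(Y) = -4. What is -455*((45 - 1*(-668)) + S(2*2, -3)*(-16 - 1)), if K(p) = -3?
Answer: -471380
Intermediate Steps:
S(a, N) = -3 - 4*a (S(a, N) = -4*a - 3 = -3 - 4*a)
-455*((45 - 1*(-668)) + S(2*2, -3)*(-16 - 1)) = -455*((45 - 1*(-668)) + (-3 - 8*2)*(-16 - 1)) = -455*((45 + 668) + (-3 - 4*4)*(-17)) = -455*(713 + (-3 - 16)*(-17)) = -455*(713 - 19*(-17)) = -455*(713 + 323) = -455*1036 = -471380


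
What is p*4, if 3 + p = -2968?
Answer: -11884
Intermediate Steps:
p = -2971 (p = -3 - 2968 = -2971)
p*4 = -2971*4 = -11884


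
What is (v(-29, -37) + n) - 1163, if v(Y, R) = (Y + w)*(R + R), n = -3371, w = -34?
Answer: 128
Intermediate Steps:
v(Y, R) = 2*R*(-34 + Y) (v(Y, R) = (Y - 34)*(R + R) = (-34 + Y)*(2*R) = 2*R*(-34 + Y))
(v(-29, -37) + n) - 1163 = (2*(-37)*(-34 - 29) - 3371) - 1163 = (2*(-37)*(-63) - 3371) - 1163 = (4662 - 3371) - 1163 = 1291 - 1163 = 128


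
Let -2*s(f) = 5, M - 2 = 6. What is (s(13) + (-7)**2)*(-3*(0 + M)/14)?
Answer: -558/7 ≈ -79.714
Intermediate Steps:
M = 8 (M = 2 + 6 = 8)
s(f) = -5/2 (s(f) = -1/2*5 = -5/2)
(s(13) + (-7)**2)*(-3*(0 + M)/14) = (-5/2 + (-7)**2)*(-3*(0 + 8)/14) = (-5/2 + 49)*(-3*8*(1/14)) = 93*(-24*1/14)/2 = (93/2)*(-12/7) = -558/7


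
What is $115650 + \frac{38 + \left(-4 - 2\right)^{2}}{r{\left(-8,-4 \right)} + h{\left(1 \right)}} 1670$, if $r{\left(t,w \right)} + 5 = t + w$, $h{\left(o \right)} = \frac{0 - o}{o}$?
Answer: $\frac{979060}{9} \approx 1.0878 \cdot 10^{5}$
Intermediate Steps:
$h{\left(o \right)} = -1$ ($h{\left(o \right)} = \frac{\left(-1\right) o}{o} = -1$)
$r{\left(t,w \right)} = -5 + t + w$ ($r{\left(t,w \right)} = -5 + \left(t + w\right) = -5 + t + w$)
$115650 + \frac{38 + \left(-4 - 2\right)^{2}}{r{\left(-8,-4 \right)} + h{\left(1 \right)}} 1670 = 115650 + \frac{38 + \left(-4 - 2\right)^{2}}{\left(-5 - 8 - 4\right) - 1} \cdot 1670 = 115650 + \frac{38 + \left(-6\right)^{2}}{-17 - 1} \cdot 1670 = 115650 + \frac{38 + 36}{-18} \cdot 1670 = 115650 + 74 \left(- \frac{1}{18}\right) 1670 = 115650 - \frac{61790}{9} = \frac{979060}{9}$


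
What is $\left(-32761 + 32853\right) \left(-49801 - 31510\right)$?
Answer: $-7480612$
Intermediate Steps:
$\left(-32761 + 32853\right) \left(-49801 - 31510\right) = 92 \left(-81311\right) = -7480612$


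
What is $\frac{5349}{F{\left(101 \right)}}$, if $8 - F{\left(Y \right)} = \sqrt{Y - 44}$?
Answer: $\frac{42792}{7} + \frac{5349 \sqrt{57}}{7} \approx 11882.0$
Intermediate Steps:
$F{\left(Y \right)} = 8 - \sqrt{-44 + Y}$ ($F{\left(Y \right)} = 8 - \sqrt{Y - 44} = 8 - \sqrt{-44 + Y}$)
$\frac{5349}{F{\left(101 \right)}} = \frac{5349}{8 - \sqrt{-44 + 101}} = \frac{5349}{8 - \sqrt{57}}$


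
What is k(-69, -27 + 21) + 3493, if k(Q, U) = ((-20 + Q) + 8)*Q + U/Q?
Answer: 208888/23 ≈ 9082.1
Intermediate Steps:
k(Q, U) = Q*(-12 + Q) + U/Q (k(Q, U) = (-12 + Q)*Q + U/Q = Q*(-12 + Q) + U/Q)
k(-69, -27 + 21) + 3493 = ((-27 + 21) + (-69)²*(-12 - 69))/(-69) + 3493 = -(-6 + 4761*(-81))/69 + 3493 = -(-6 - 385641)/69 + 3493 = -1/69*(-385647) + 3493 = 128549/23 + 3493 = 208888/23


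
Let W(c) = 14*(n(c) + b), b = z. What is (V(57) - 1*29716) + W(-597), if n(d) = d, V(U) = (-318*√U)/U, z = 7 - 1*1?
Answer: -37990 - 106*√57/19 ≈ -38032.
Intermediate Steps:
z = 6 (z = 7 - 1 = 6)
b = 6
V(U) = -318/√U
W(c) = 84 + 14*c (W(c) = 14*(c + 6) = 14*(6 + c) = 84 + 14*c)
(V(57) - 1*29716) + W(-597) = (-106*√57/19 - 1*29716) + (84 + 14*(-597)) = (-106*√57/19 - 29716) + (84 - 8358) = (-106*√57/19 - 29716) - 8274 = (-29716 - 106*√57/19) - 8274 = -37990 - 106*√57/19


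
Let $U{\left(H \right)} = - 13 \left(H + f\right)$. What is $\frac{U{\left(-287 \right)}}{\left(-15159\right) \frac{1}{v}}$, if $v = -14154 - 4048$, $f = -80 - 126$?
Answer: $\frac{116656618}{15159} \approx 7695.5$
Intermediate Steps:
$f = -206$ ($f = -80 - 126 = -206$)
$v = -18202$ ($v = -14154 - 4048 = -18202$)
$U{\left(H \right)} = 2678 - 13 H$ ($U{\left(H \right)} = - 13 \left(H - 206\right) = - 13 \left(-206 + H\right) = 2678 - 13 H$)
$\frac{U{\left(-287 \right)}}{\left(-15159\right) \frac{1}{v}} = \frac{2678 - -3731}{\left(-15159\right) \frac{1}{-18202}} = \frac{2678 + 3731}{\left(-15159\right) \left(- \frac{1}{18202}\right)} = \frac{6409}{\frac{15159}{18202}} = 6409 \cdot \frac{18202}{15159} = \frac{116656618}{15159}$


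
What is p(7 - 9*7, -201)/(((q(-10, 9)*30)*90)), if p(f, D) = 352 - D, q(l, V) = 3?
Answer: 553/8100 ≈ 0.068272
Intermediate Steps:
p(7 - 9*7, -201)/(((q(-10, 9)*30)*90)) = (352 - 1*(-201))/(((3*30)*90)) = (352 + 201)/((90*90)) = 553/8100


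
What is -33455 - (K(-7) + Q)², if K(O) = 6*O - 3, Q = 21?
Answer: -34031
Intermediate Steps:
K(O) = -3 + 6*O
-33455 - (K(-7) + Q)² = -33455 - ((-3 + 6*(-7)) + 21)² = -33455 - ((-3 - 42) + 21)² = -33455 - (-45 + 21)² = -33455 - 1*(-24)² = -33455 - 1*576 = -33455 - 576 = -34031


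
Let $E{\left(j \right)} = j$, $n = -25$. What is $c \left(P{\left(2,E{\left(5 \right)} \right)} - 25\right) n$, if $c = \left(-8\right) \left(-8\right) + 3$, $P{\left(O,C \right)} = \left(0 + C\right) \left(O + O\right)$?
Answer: $8375$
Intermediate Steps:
$P{\left(O,C \right)} = 2 C O$ ($P{\left(O,C \right)} = C 2 O = 2 C O$)
$c = 67$ ($c = 64 + 3 = 67$)
$c \left(P{\left(2,E{\left(5 \right)} \right)} - 25\right) n = 67 \left(2 \cdot 5 \cdot 2 - 25\right) \left(-25\right) = 67 \left(20 - 25\right) \left(-25\right) = 67 \left(\left(-5\right) \left(-25\right)\right) = 67 \cdot 125 = 8375$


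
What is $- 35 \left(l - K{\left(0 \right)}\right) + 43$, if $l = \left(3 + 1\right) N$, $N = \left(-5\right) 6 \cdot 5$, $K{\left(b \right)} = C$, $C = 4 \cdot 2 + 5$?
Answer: $21498$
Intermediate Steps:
$C = 13$ ($C = 8 + 5 = 13$)
$K{\left(b \right)} = 13$
$N = -150$ ($N = \left(-30\right) 5 = -150$)
$l = -600$ ($l = \left(3 + 1\right) \left(-150\right) = 4 \left(-150\right) = -600$)
$- 35 \left(l - K{\left(0 \right)}\right) + 43 = - 35 \left(-600 - 13\right) + 43 = \left(-35\right) \left(-613\right) + 43 = 21455 + 43 = 21498$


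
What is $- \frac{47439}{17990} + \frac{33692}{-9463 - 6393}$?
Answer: $- \frac{24255569}{5093740} \approx -4.7618$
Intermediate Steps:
$- \frac{47439}{17990} + \frac{33692}{-9463 - 6393} = \left(-47439\right) \frac{1}{17990} + \frac{33692}{-9463 - 6393} = - \frac{6777}{2570} + \frac{33692}{-15856} = - \frac{6777}{2570} + 33692 \left(- \frac{1}{15856}\right) = - \frac{6777}{2570} - \frac{8423}{3964} = - \frac{24255569}{5093740}$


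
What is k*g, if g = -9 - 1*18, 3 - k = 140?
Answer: 3699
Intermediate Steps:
k = -137 (k = 3 - 1*140 = 3 - 140 = -137)
g = -27 (g = -9 - 18 = -27)
k*g = -137*(-27) = 3699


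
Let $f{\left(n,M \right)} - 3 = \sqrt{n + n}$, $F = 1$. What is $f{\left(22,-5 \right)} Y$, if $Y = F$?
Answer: $3 + 2 \sqrt{11} \approx 9.6333$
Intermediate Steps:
$f{\left(n,M \right)} = 3 + \sqrt{2} \sqrt{n}$ ($f{\left(n,M \right)} = 3 + \sqrt{n + n} = 3 + \sqrt{2 n} = 3 + \sqrt{2} \sqrt{n}$)
$Y = 1$
$f{\left(22,-5 \right)} Y = \left(3 + \sqrt{2} \sqrt{22}\right) 1 = \left(3 + 2 \sqrt{11}\right) 1 = 3 + 2 \sqrt{11}$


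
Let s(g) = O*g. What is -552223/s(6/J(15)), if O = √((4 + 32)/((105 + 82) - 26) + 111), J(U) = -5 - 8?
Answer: 7178899*√2883027/107442 ≈ 1.1345e+5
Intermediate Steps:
J(U) = -13
O = √2883027/161 (O = √(36/(187 - 26) + 111) = √(36/161 + 111) = √(17907/161) = √2883027/161 ≈ 10.546)
s(g) = g*√2883027/161 (s(g) = (√2883027/161)*g = g*√2883027/161)
-552223/s(6/J(15)) = -552223*(-13*√2883027/107442) = -(-7178899)*√2883027/107442 = 7178899*√2883027/107442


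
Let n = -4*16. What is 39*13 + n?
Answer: 443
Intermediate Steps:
n = -64
39*13 + n = 39*13 - 64 = 507 - 64 = 443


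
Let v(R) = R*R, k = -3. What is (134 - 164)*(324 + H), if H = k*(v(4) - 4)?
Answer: -8640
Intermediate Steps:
v(R) = R²
H = -36 (H = -3*(4² - 4) = -3*(16 - 4) = -3*12 = -36)
(134 - 164)*(324 + H) = (134 - 164)*(324 - 36) = -30*288 = -8640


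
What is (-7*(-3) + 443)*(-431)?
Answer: -199984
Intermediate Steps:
(-7*(-3) + 443)*(-431) = (21 + 443)*(-431) = 464*(-431) = -199984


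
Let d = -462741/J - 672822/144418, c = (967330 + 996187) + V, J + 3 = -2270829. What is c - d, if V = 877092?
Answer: 155262731132007625/54658169296 ≈ 2.8406e+6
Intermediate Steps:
J = -2270832 (J = -3 - 2270829 = -2270832)
c = 2840609 (c = (967330 + 996187) + 877092 = 1963517 + 877092 = 2840609)
d = -243506266361/54658169296 (d = -462741/(-2270832) - 672822/144418 = -462741*(-1/2270832) - 672822*1/144418 = 154247/756944 - 336411/72209 = -243506266361/54658169296 ≈ -4.4551)
c - d = 2840609 - 1*(-243506266361/54658169296) = 2840609 + 243506266361/54658169296 = 155262731132007625/54658169296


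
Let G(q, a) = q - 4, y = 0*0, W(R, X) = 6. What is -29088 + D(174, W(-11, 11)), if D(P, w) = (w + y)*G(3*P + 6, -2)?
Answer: -25944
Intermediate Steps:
y = 0
G(q, a) = -4 + q
D(P, w) = w*(2 + 3*P) (D(P, w) = (w + 0)*(-4 + (3*P + 6)) = w*(-4 + (6 + 3*P)) = w*(2 + 3*P))
-29088 + D(174, W(-11, 11)) = -29088 + 6*(2 + 3*174) = -29088 + 6*(2 + 522) = -29088 + 6*524 = -29088 + 3144 = -25944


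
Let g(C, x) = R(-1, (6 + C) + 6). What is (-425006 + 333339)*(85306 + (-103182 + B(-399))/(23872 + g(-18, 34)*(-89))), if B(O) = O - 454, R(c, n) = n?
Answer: -190839162383067/24406 ≈ -7.8194e+9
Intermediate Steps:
g(C, x) = 12 + C (g(C, x) = (6 + C) + 6 = 12 + C)
B(O) = -454 + O
(-425006 + 333339)*(85306 + (-103182 + B(-399))/(23872 + g(-18, 34)*(-89))) = (-425006 + 333339)*(85306 + (-103182 + (-454 - 399))/(23872 + (12 - 18)*(-89))) = -91667*(85306 + (-103182 - 853)/(23872 - 6*(-89))) = -91667*(85306 - 104035/(23872 + 534)) = -91667*(85306 - 104035/24406) = -91667*2081874201/24406 = -190839162383067/24406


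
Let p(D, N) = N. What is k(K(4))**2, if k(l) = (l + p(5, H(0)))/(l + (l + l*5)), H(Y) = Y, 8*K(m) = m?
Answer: 1/49 ≈ 0.020408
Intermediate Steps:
K(m) = m/8
k(l) = 1/7 (k(l) = (l + 0)/(l + (l + l*5)) = l/(l + (l + 5*l)) = l/(l + 6*l) = l/((7*l)) = l*(1/(7*l)) = 1/7)
k(K(4))**2 = (1/7)**2 = 1/49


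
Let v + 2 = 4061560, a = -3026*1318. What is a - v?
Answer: -8049826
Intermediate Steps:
a = -3988268
v = 4061558 (v = -2 + 4061560 = 4061558)
a - v = -3988268 - 1*4061558 = -3988268 - 4061558 = -8049826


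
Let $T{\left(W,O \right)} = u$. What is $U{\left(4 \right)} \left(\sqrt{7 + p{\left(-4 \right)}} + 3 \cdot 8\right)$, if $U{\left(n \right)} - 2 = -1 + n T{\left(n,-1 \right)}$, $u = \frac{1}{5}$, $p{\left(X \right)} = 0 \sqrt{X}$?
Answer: $\frac{216}{5} + \frac{9 \sqrt{7}}{5} \approx 47.962$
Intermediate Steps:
$p{\left(X \right)} = 0$
$u = \frac{1}{5} \approx 0.2$
$T{\left(W,O \right)} = \frac{1}{5}$
$U{\left(n \right)} = 1 + \frac{n}{5}$ ($U{\left(n \right)} = 2 + \left(-1 + n \frac{1}{5}\right) = 2 + \left(-1 + \frac{n}{5}\right) = 1 + \frac{n}{5}$)
$U{\left(4 \right)} \left(\sqrt{7 + p{\left(-4 \right)}} + 3 \cdot 8\right) = \left(1 + \frac{1}{5} \cdot 4\right) \left(\sqrt{7 + 0} + 3 \cdot 8\right) = \left(1 + \frac{4}{5}\right) \left(\sqrt{7} + 24\right) = \frac{9 \left(24 + \sqrt{7}\right)}{5} = \frac{216}{5} + \frac{9 \sqrt{7}}{5}$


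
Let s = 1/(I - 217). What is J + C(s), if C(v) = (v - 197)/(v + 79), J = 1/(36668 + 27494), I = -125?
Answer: -4322887733/1733464754 ≈ -2.4938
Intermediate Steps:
J = 1/64162 ≈ 1.5586e-5
s = -1/342 (s = 1/(-125 - 217) = 1/(-342) = -1/342 ≈ -0.0029240)
C(v) = (-197 + v)/(79 + v)
J + C(s) = 1/64162 + (-197 - 1/342)/(79 - 1/342) = 1/64162 - 67375/342/(27017/342) = 1/64162 + (342/27017)*(-67375/342) = 1/64162 - 67375/27017 = -4322887733/1733464754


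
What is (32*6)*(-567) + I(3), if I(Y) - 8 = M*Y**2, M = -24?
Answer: -109072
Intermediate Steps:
I(Y) = 8 - 24*Y**2
(32*6)*(-567) + I(3) = (32*6)*(-567) + (8 - 24*3**2) = 192*(-567) + (8 - 24*9) = -108864 + (8 - 216) = -108864 - 208 = -109072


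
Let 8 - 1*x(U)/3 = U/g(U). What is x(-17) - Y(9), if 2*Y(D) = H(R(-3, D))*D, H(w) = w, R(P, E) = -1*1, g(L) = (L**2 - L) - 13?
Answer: 16803/586 ≈ 28.674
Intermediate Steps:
g(L) = -13 + L**2 - L
R(P, E) = -1
x(U) = 24 - 3*U/(-13 + U**2 - U)
Y(D) = -D/2 (Y(D) = (-D)/2 = -D/2)
x(-17) - Y(9) = 3*(104 - 8*(-17)**2 + 9*(-17))/(13 - 17 - 1*(-17)**2) - (-1)*9/2 = 3*(104 - 8*289 - 153)/(13 - 17 - 1*289) - 1*(-9/2) = 3*(104 - 2312 - 153)/(13 - 17 - 289) + 9/2 = 3*(-2361)/(-293) + 9/2 = 3*(-1/293)*(-2361) + 9/2 = 7083/293 + 9/2 = 16803/586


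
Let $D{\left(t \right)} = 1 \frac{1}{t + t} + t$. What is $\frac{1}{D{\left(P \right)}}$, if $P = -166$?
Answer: $- \frac{332}{55113} \approx -0.006024$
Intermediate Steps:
$D{\left(t \right)} = t + \frac{1}{2 t}$ ($D{\left(t \right)} = 1 \frac{1}{2 t} + t = \frac{1}{2 t} + t = t + \frac{1}{2 t}$)
$\frac{1}{D{\left(P \right)}} = \frac{1}{-166 + \frac{1}{2 \left(-166\right)}} = \frac{1}{-166 + \frac{1}{2} \left(- \frac{1}{166}\right)} = \frac{1}{-166 - \frac{1}{332}} = \frac{1}{- \frac{55113}{332}} = - \frac{332}{55113}$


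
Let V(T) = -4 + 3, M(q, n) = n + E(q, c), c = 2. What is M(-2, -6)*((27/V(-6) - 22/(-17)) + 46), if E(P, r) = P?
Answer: -2760/17 ≈ -162.35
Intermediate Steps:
M(q, n) = n + q
V(T) = -1
M(-2, -6)*((27/V(-6) - 22/(-17)) + 46) = (-6 - 2)*((27/(-1) - 22/(-17)) + 46) = -8*((27*(-1) - 22*(-1/17)) + 46) = -8*((-27 + 22/17) + 46) = -8*(-437/17 + 46) = -8*345/17 = -2760/17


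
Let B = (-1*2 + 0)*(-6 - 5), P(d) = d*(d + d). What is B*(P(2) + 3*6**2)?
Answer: 2552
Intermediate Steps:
P(d) = 2*d**2 (P(d) = d*(2*d) = 2*d**2)
B = 22 (B = (-2 + 0)*(-11) = -2*(-11) = 22)
B*(P(2) + 3*6**2) = 22*(2*2**2 + 3*6**2) = 22*(2*4 + 3*36) = 22*(8 + 108) = 22*116 = 2552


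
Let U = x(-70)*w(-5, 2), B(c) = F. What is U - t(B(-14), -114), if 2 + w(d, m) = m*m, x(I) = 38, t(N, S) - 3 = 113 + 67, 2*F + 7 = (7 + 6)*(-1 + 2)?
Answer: -107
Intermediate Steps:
F = 3 (F = -7/2 + ((7 + 6)*(-1 + 2))/2 = -7/2 + (13*1)/2 = -7/2 + (½)*13 = -7/2 + 13/2 = 3)
B(c) = 3
t(N, S) = 183 (t(N, S) = 3 + (113 + 67) = 3 + 180 = 183)
w(d, m) = -2 + m² (w(d, m) = -2 + m*m = -2 + m²)
U = 76 (U = 38*(-2 + 2²) = 38*(-2 + 4) = 38*2 = 76)
U - t(B(-14), -114) = 76 - 1*183 = 76 - 183 = -107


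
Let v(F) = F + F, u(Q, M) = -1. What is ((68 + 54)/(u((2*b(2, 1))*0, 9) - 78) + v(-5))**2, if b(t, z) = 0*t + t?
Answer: 831744/6241 ≈ 133.27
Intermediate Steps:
b(t, z) = t (b(t, z) = 0 + t = t)
v(F) = 2*F
((68 + 54)/(u((2*b(2, 1))*0, 9) - 78) + v(-5))**2 = ((68 + 54)/(-1 - 78) + 2*(-5))**2 = (122/(-79) - 10)**2 = (122*(-1/79) - 10)**2 = (-122/79 - 10)**2 = (-912/79)**2 = 831744/6241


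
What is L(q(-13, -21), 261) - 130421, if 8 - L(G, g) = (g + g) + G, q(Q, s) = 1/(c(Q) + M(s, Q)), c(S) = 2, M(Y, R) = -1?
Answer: -130936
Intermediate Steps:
q(Q, s) = 1 (q(Q, s) = 1/(2 - 1) = 1/1 = 1)
L(G, g) = 8 - G - 2*g (L(G, g) = 8 - ((g + g) + G) = 8 - (2*g + G) = 8 - (G + 2*g) = 8 + (-G - 2*g) = 8 - G - 2*g)
L(q(-13, -21), 261) - 130421 = (8 - 1*1 - 2*261) - 130421 = (8 - 1 - 522) - 130421 = -515 - 130421 = -130936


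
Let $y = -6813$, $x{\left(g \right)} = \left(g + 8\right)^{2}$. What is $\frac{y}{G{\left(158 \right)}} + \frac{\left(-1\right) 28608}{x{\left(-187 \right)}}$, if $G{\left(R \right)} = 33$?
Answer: $- \frac{73079799}{352451} \approx -207.35$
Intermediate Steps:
$x{\left(g \right)} = \left(8 + g\right)^{2}$
$\frac{y}{G{\left(158 \right)}} + \frac{\left(-1\right) 28608}{x{\left(-187 \right)}} = - \frac{6813}{33} + \frac{\left(-1\right) 28608}{\left(8 - 187\right)^{2}} = \left(-6813\right) \frac{1}{33} - \frac{28608}{\left(-179\right)^{2}} = - \frac{2271}{11} - \frac{28608}{32041} = - \frac{73079799}{352451}$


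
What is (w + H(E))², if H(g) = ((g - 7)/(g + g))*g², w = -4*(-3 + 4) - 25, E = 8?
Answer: 625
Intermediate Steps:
w = -29 (w = -4*1 - 25 = -4 - 25 = -29)
H(g) = g*(-7 + g)/2 (H(g) = ((-7 + g)/((2*g)))*g² = ((-7 + g)*(1/(2*g)))*g² = ((-7 + g)/(2*g))*g² = g*(-7 + g)/2)
(w + H(E))² = (-29 + (½)*8*(-7 + 8))² = (-29 + (½)*8*1)² = (-29 + 4)² = (-25)² = 625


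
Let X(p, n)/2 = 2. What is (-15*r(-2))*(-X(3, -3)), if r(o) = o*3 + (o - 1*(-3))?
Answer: -300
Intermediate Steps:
X(p, n) = 4 (X(p, n) = 2*2 = 4)
r(o) = 3 + 4*o (r(o) = 3*o + (o + 3) = 3*o + (3 + o) = 3 + 4*o)
(-15*r(-2))*(-X(3, -3)) = (-15*(3 + 4*(-2)))*(-1*4) = -15*(3 - 8)*(-4) = -15*(-5)*(-4) = 75*(-4) = -300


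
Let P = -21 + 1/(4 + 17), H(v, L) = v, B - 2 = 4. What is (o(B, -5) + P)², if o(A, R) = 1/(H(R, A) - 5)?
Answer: 19545241/44100 ≈ 443.20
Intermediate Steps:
B = 6 (B = 2 + 4 = 6)
o(A, R) = 1/(-5 + R) (o(A, R) = 1/(R - 5) = 1/(-5 + R))
P = -440/21 (P = -21 + 1/21 = -440/21 ≈ -20.952)
(o(B, -5) + P)² = (1/(-5 - 5) - 440/21)² = (1/(-10) - 440/21)² = (-⅒ - 440/21)² = (-4421/210)² = 19545241/44100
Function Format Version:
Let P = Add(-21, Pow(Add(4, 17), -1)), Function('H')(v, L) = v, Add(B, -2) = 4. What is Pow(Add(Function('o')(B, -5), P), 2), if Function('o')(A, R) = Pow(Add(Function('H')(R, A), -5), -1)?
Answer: Rational(19545241, 44100) ≈ 443.20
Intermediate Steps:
B = 6 (B = Add(2, 4) = 6)
Function('o')(A, R) = Pow(Add(-5, R), -1) (Function('o')(A, R) = Pow(Add(R, -5), -1) = Pow(Add(-5, R), -1))
P = Rational(-440, 21) (P = Add(-21, Pow(21, -1)) = Add(-21, Rational(1, 21)) = Rational(-440, 21) ≈ -20.952)
Pow(Add(Function('o')(B, -5), P), 2) = Pow(Add(Pow(Add(-5, -5), -1), Rational(-440, 21)), 2) = Pow(Add(Pow(-10, -1), Rational(-440, 21)), 2) = Pow(Add(Rational(-1, 10), Rational(-440, 21)), 2) = Pow(Rational(-4421, 210), 2) = Rational(19545241, 44100)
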